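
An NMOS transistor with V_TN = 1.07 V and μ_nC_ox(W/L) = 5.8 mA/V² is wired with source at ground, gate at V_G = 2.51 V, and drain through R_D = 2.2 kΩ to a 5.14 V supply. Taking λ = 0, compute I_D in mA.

I_D = 2.20 mA

V_GS = V_G = 2.51 V, so V_ov = 2.51 − 1.07 = 1.44 V.
Assume saturation: I_D = ½ k_n V_ov² = 0.5 × 5.8 × 1.44² = 6.01 mA, giving V_DS = V_DD − I_D R_D = 5.14 − 6.01 × 2.2 = -8.09 V.
But -8.09 V < V_ov = 1.44 V, so the device is actually in triode.
In triode I_D = k_n[V_ov V_DS − ½ V_DS²] and I_D = (V_DD − V_DS)/R_D. Equating: 6.38 V_DS² − 19.37 V_DS + 5.14 = 0, giving V_DS = 0.294 V (the root below V_ov).
I_D = (5.14 − 0.294) / 2.2 = 2.2 mA.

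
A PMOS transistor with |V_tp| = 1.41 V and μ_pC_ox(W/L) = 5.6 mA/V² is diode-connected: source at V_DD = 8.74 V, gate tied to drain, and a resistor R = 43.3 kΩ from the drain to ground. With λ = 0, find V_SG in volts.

V_SG = 1.65 V

With gate tied to drain, V_SG = V_SD ≥ V_SG − |V_tp|, so the device is in saturation.
KCL at the drain: ½ k_p (V_SG − |V_tp|)² = (V_DD − V_SG)/R.
Let x = V_SG − 1.41. Then 121 x² + x − 7.33 = 0, giving x = 0.242 V (positive root), so V_SG = 1.65 V.
I_D = (V_DD − V_SG)/R = (8.74 − 1.65) / 43.3 = 0.164 mA.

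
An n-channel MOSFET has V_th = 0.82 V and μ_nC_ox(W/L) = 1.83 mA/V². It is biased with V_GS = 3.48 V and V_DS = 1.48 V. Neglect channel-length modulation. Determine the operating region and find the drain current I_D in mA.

Triode; I_D = 5.20 mA

V_ov = V_GS − V_th = 3.48 − 0.82 = 2.66 V.
Since V_DS = 1.48 V < V_ov = 2.66 V, the device is in the triode region.
I_D = k_n [V_ov · V_DS − ½ V_DS²] = 1.83 × [2.66 × 1.48 − 0.5 × 1.48²] = 5.2 mA.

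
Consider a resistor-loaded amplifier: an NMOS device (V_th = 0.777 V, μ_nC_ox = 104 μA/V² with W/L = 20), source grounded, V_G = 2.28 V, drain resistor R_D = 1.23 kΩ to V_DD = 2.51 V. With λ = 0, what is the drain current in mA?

I_D = 1.54 mA

V_GS = V_G = 2.28 V, so V_ov = 2.28 − 0.777 = 1.5 V.
k_n = μ_nC_ox · (W/L) = 2.08 mA/V².
Assume saturation: I_D = ½ k_n V_ov² = 0.5 × 2.08 × 1.5² = 2.35 mA, giving V_DS = V_DD − I_D R_D = 2.51 − 2.35 × 1.23 = -0.38 V.
But -0.38 V < V_ov = 1.5 V, so the device is actually in triode.
In triode I_D = k_n[V_ov V_DS − ½ V_DS²] and I_D = (V_DD − V_DS)/R_D. Equating: 1.28 V_DS² − 4.845 V_DS + 2.51 = 0, giving V_DS = 0.619 V (the root below V_ov).
I_D = (2.51 − 0.619) / 1.23 = 1.54 mA.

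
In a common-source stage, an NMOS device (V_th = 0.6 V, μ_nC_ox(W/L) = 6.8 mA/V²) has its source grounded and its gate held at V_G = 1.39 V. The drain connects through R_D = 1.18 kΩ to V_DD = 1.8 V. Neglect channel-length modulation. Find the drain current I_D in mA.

I_D = 1.28 mA

V_GS = V_G = 1.39 V, so V_ov = 1.39 − 0.6 = 0.79 V.
Assume saturation: I_D = ½ k_n V_ov² = 0.5 × 6.8 × 0.79² = 2.12 mA, giving V_DS = V_DD − I_D R_D = 1.8 − 2.12 × 1.18 = -0.704 V.
But -0.704 V < V_ov = 0.79 V, so the device is actually in triode.
In triode I_D = k_n[V_ov V_DS − ½ V_DS²] and I_D = (V_DD − V_DS)/R_D. Equating: 4.01 V_DS² − 7.339 V_DS + 1.8 = 0, giving V_DS = 0.292 V (the root below V_ov).
I_D = (1.8 − 0.292) / 1.18 = 1.28 mA.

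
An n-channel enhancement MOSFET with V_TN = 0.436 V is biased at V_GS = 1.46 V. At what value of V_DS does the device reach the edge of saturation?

The boundary between triode and saturation is V_DS = V_GS − V_TN = V_ov.
V_ov = 1.46 − 0.436 = 1.02 V.

V_DS,sat = 1.02 V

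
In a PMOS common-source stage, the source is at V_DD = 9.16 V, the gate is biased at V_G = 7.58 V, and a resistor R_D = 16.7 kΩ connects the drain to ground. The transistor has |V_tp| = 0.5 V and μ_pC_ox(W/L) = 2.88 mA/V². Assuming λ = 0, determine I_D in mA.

I_D = 0.537 mA

V_SG = V_DD − V_G = 9.16 − 7.58 = 1.58 V, so V_ov = 1.58 − 0.5 = 1.08 V.
Assume saturation: I_D = ½ k_p V_ov² = 0.5 × 2.88 × 1.08² = 1.68 mA, giving V_SD = V_DD − I_D R_D = 9.16 − 1.68 × 16.7 = -18.9 V.
But -18.9 V < V_ov = 1.08 V, so the device is actually in triode.
In triode I_D = k_p[V_ov V_SD − ½ V_SD²] and I_D = (V_DD − V_SD)/R_D. Equating: 24 V_SD² − 52.94 V_SD + 9.16 = 0, giving V_SD = 0.189 V (the root below V_ov).
I_D = (9.16 − 0.189) / 16.7 = 0.537 mA.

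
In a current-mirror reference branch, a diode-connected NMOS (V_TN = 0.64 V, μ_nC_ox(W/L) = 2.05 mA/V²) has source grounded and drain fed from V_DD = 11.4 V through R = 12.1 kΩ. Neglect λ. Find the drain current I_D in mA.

With gate tied to drain, V_GS = V_DS ≥ V_GS − V_TN, so the device is in saturation.
KCL at the drain: ½ k_n (V_GS − V_TN)² = (V_DD − V_GS)/R.
Let x = V_GS − 0.64. Then 12.4 x² + x − 10.76 = 0, giving x = 0.892 V (positive root), so V_GS = 1.53 V.
I_D = (V_DD − V_GS)/R = (11.4 − 1.53) / 12.1 = 0.816 mA.

I_D = 0.816 mA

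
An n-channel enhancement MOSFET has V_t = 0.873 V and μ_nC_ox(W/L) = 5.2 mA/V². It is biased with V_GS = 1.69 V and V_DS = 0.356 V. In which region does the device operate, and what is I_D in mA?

V_ov = V_GS − V_t = 1.69 − 0.873 = 0.817 V.
Since V_DS = 0.356 V < V_ov = 0.817 V, the device is in the triode region.
I_D = k_n [V_ov · V_DS − ½ V_DS²] = 5.2 × [0.817 × 0.356 − 0.5 × 0.356²] = 1.18 mA.

Triode; I_D = 1.18 mA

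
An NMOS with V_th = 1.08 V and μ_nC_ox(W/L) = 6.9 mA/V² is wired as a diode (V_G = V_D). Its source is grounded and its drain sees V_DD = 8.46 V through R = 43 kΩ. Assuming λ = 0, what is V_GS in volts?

With gate tied to drain, V_GS = V_DS ≥ V_GS − V_th, so the device is in saturation.
KCL at the drain: ½ k_n (V_GS − V_th)² = (V_DD − V_GS)/R.
Let x = V_GS − 1.08. Then 148 x² + x − 7.38 = 0, giving x = 0.22 V (positive root), so V_GS = 1.3 V.
I_D = (V_DD − V_GS)/R = (8.46 − 1.3) / 43 = 0.167 mA.

V_GS = 1.30 V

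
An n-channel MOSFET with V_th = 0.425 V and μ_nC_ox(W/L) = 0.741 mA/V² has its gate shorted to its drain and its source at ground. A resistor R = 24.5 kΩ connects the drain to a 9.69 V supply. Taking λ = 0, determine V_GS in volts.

With gate tied to drain, V_GS = V_DS ≥ V_GS − V_th, so the device is in saturation.
KCL at the drain: ½ k_n (V_GS − V_th)² = (V_DD − V_GS)/R.
Let x = V_GS − 0.425. Then 9.08 x² + x − 9.265 = 0, giving x = 0.957 V (positive root), so V_GS = 1.38 V.
I_D = (V_DD − V_GS)/R = (9.69 − 1.38) / 24.5 = 0.339 mA.

V_GS = 1.38 V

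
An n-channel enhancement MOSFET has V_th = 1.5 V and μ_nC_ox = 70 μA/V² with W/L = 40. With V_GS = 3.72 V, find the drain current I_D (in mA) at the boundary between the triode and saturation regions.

I_D = 6.90 mA

At the boundary V_DS = V_ov = V_GS − V_th = 3.72 − 1.5 = 2.22 V.
k_n = μ_nC_ox · (W/L) = 2.8 mA/V².
I_D = ½ k_n V_ov² = 0.5 × 2.8 × 2.22² = 6.9 mA.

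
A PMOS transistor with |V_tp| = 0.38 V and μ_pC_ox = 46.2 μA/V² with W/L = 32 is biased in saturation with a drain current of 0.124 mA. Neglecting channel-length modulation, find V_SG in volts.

V_SG = 0.790 V

k_p = μ_pC_ox · (W/L) = 1.478 mA/V².
In saturation I_D = ½ k_p (V_SG − |V_tp|)², so V_SG − |V_tp| = √(2 I_D / k_p) = √(2 × 0.124 / 1.478) = 0.41 V.
V_SG = 0.38 + 0.41 = 0.79 V.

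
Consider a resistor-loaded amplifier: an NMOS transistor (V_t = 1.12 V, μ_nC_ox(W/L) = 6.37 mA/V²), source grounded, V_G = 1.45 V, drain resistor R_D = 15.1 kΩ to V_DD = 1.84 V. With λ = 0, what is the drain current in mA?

V_GS = V_G = 1.45 V, so V_ov = 1.45 − 1.12 = 0.33 V.
Assume saturation: I_D = ½ k_n V_ov² = 0.5 × 6.37 × 0.33² = 0.347 mA, giving V_DS = V_DD − I_D R_D = 1.84 − 0.347 × 15.1 = -3.4 V.
But -3.4 V < V_ov = 0.33 V, so the device is actually in triode.
In triode I_D = k_n[V_ov V_DS − ½ V_DS²] and I_D = (V_DD − V_DS)/R_D. Equating: 48.1 V_DS² − 32.74 V_DS + 1.84 = 0, giving V_DS = 0.0618 V (the root below V_ov).
I_D = (1.84 − 0.0618) / 15.1 = 0.118 mA.

I_D = 0.118 mA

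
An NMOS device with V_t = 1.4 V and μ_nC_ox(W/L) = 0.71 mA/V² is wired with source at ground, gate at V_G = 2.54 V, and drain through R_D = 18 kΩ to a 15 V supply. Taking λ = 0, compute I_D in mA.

V_GS = V_G = 2.54 V, so V_ov = 2.54 − 1.4 = 1.14 V.
Assume saturation: I_D = ½ k_n V_ov² = 0.5 × 0.71 × 1.14² = 0.461 mA, giving V_DS = V_DD − I_D R_D = 15 − 0.461 × 18 = 6.7 V.
V_DS = 6.7 V ≥ V_ov = 1.14 V, confirming saturation.

I_D = 0.461 mA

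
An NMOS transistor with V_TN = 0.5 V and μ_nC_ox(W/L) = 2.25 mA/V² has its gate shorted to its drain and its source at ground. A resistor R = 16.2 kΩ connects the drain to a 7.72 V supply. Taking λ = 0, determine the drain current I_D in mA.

I_D = 0.408 mA

With gate tied to drain, V_GS = V_DS ≥ V_GS − V_TN, so the device is in saturation.
KCL at the drain: ½ k_n (V_GS − V_TN)² = (V_DD − V_GS)/R.
Let x = V_GS − 0.5. Then 18.2 x² + x − 7.22 = 0, giving x = 0.603 V (positive root), so V_GS = 1.1 V.
I_D = (V_DD − V_GS)/R = (7.72 − 1.1) / 16.2 = 0.408 mA.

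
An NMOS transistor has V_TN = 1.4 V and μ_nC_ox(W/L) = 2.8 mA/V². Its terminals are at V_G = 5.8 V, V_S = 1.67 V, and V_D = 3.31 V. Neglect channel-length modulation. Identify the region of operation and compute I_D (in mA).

Triode; I_D = 8.77 mA

V_GS = V_G − V_S = 5.8 − 1.67 = 4.13 V; V_DS = V_D − V_S = 3.31 − 1.67 = 1.64 V.
V_ov = V_GS − V_TN = 4.13 − 1.4 = 2.73 V.
Since V_DS = 1.64 V < V_ov = 2.73 V, the device is in the triode region.
I_D = k_n [V_ov · V_DS − ½ V_DS²] = 2.8 × [2.73 × 1.64 − 0.5 × 1.64²] = 8.77 mA.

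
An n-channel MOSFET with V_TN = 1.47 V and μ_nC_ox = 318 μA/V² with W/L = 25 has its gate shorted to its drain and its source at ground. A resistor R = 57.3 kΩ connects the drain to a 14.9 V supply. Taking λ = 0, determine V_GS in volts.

V_GS = 1.71 V

With gate tied to drain, V_GS = V_DS ≥ V_GS − V_TN, so the device is in saturation.
k_n = μ_nC_ox · (W/L) = 7.95 mA/V².
KCL at the drain: ½ k_n (V_GS − V_TN)² = (V_DD − V_GS)/R.
Let x = V_GS − 1.47. Then 228 x² + x − 13.43 = 0, giving x = 0.241 V (positive root), so V_GS = 1.71 V.
I_D = (V_DD − V_GS)/R = (14.9 − 1.71) / 57.3 = 0.23 mA.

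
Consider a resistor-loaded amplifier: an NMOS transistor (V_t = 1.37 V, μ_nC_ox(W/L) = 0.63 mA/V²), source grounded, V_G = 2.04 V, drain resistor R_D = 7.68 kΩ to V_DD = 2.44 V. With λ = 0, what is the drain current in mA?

V_GS = V_G = 2.04 V, so V_ov = 2.04 − 1.37 = 0.67 V.
Assume saturation: I_D = ½ k_n V_ov² = 0.5 × 0.63 × 0.67² = 0.141 mA, giving V_DS = V_DD − I_D R_D = 2.44 − 0.141 × 7.68 = 1.35 V.
V_DS = 1.35 V ≥ V_ov = 0.67 V, confirming saturation.

I_D = 0.141 mA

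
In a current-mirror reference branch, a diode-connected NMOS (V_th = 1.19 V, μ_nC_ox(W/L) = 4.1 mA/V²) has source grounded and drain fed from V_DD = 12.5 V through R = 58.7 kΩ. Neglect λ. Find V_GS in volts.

With gate tied to drain, V_GS = V_DS ≥ V_GS − V_th, so the device is in saturation.
KCL at the drain: ½ k_n (V_GS − V_th)² = (V_DD − V_GS)/R.
Let x = V_GS − 1.19. Then 120 x² + x − 11.31 = 0, giving x = 0.302 V (positive root), so V_GS = 1.49 V.
I_D = (V_DD − V_GS)/R = (12.5 − 1.49) / 58.7 = 0.188 mA.

V_GS = 1.49 V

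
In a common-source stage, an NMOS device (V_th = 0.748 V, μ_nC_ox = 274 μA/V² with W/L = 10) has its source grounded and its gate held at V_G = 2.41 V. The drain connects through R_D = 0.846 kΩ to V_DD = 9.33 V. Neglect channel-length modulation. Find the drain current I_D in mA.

V_GS = V_G = 2.41 V, so V_ov = 2.41 − 0.748 = 1.66 V.
k_n = μ_nC_ox · (W/L) = 2.74 mA/V².
Assume saturation: I_D = ½ k_n V_ov² = 0.5 × 2.74 × 1.66² = 3.78 mA, giving V_DS = V_DD − I_D R_D = 9.33 − 3.78 × 0.846 = 6.13 V.
V_DS = 6.13 V ≥ V_ov = 1.66 V, confirming saturation.

I_D = 3.78 mA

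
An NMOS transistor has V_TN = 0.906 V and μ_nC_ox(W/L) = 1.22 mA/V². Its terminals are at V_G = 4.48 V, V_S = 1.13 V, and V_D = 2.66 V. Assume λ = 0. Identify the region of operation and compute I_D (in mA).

V_GS = V_G − V_S = 4.48 − 1.13 = 3.35 V; V_DS = V_D − V_S = 2.66 − 1.13 = 1.53 V.
V_ov = V_GS − V_TN = 3.35 − 0.906 = 2.44 V.
Since V_DS = 1.53 V < V_ov = 2.44 V, the device is in the triode region.
I_D = k_n [V_ov · V_DS − ½ V_DS²] = 1.22 × [2.44 × 1.53 − 0.5 × 1.53²] = 3.13 mA.

Triode; I_D = 3.13 mA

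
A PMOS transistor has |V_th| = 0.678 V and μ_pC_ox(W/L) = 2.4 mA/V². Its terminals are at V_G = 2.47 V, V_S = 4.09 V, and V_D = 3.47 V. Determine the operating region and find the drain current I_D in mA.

V_SG = V_S − V_G = 4.09 − 2.47 = 1.62 V; V_SD = V_S − V_D = 4.09 − 3.47 = 0.62 V.
V_ov = V_SG − |V_th| = 1.62 − 0.678 = 0.942 V.
Since V_SD = 0.62 V < V_ov = 0.942 V, the device is in the triode region.
I_D = k_p [V_ov · V_SD − ½ V_SD²] = 2.4 × [0.942 × 0.62 − 0.5 × 0.62²] = 0.94 mA.

Triode; I_D = 0.940 mA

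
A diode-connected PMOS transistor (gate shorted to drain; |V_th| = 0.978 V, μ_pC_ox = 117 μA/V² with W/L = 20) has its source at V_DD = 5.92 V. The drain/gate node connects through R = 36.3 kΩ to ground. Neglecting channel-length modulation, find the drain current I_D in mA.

With gate tied to drain, V_SG = V_SD ≥ V_SG − |V_th|, so the device is in saturation.
k_p = μ_pC_ox · (W/L) = 2.34 mA/V².
KCL at the drain: ½ k_p (V_SG − |V_th|)² = (V_DD − V_SG)/R.
Let x = V_SG − 0.978. Then 42.5 x² + x − 4.942 = 0, giving x = 0.33 V (positive root), so V_SG = 1.31 V.
I_D = (V_DD − V_SG)/R = (5.92 − 1.31) / 36.3 = 0.127 mA.

I_D = 0.127 mA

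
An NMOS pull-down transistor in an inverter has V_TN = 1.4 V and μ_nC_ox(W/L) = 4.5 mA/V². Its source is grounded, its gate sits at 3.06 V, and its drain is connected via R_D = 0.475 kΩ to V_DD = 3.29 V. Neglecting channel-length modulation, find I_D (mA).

I_D = 4.98 mA

V_GS = V_G = 3.06 V, so V_ov = 3.06 − 1.4 = 1.66 V.
Assume saturation: I_D = ½ k_n V_ov² = 0.5 × 4.5 × 1.66² = 6.2 mA, giving V_DS = V_DD − I_D R_D = 3.29 − 6.2 × 0.475 = 0.345 V.
But 0.345 V < V_ov = 1.66 V, so the device is actually in triode.
In triode I_D = k_n[V_ov V_DS − ½ V_DS²] and I_D = (V_DD − V_DS)/R_D. Equating: 1.07 V_DS² − 4.548 V_DS + 3.29 = 0, giving V_DS = 0.924 V (the root below V_ov).
I_D = (3.29 − 0.924) / 0.475 = 4.98 mA.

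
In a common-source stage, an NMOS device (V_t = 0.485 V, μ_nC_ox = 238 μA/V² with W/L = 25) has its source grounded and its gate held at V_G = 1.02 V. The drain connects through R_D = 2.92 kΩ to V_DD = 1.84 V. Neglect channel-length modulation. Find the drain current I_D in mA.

I_D = 0.555 mA

V_GS = V_G = 1.02 V, so V_ov = 1.02 − 0.485 = 0.535 V.
k_n = μ_nC_ox · (W/L) = 5.95 mA/V².
Assume saturation: I_D = ½ k_n V_ov² = 0.5 × 5.95 × 0.535² = 0.852 mA, giving V_DS = V_DD − I_D R_D = 1.84 − 0.852 × 2.92 = -0.646 V.
But -0.646 V < V_ov = 0.535 V, so the device is actually in triode.
In triode I_D = k_n[V_ov V_DS − ½ V_DS²] and I_D = (V_DD − V_DS)/R_D. Equating: 8.69 V_DS² − 10.3 V_DS + 1.84 = 0, giving V_DS = 0.219 V (the root below V_ov).
I_D = (1.84 − 0.219) / 2.92 = 0.555 mA.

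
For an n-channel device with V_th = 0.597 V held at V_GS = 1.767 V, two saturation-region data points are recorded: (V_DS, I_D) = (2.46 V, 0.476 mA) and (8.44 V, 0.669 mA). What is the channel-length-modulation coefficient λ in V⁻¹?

With V_GS fixed, I_D ∝ (1 + λ V_DS) in saturation, so I_D2/I_D1 = (1 + λ V_DS2)/(1 + λ V_DS1).
0.669/0.476 = 1.405 = (1 + 8.44 λ)/(1 + 2.46 λ).
Solving: λ (I_D1 V_DS2 − I_D2 V_DS1) = I_D2 − I_D1, so λ = (0.669 − 0.476) / (0.476 × 8.44 − 0.669 × 2.46) = 0.193 / 2.37 = 0.0814 V⁻¹.

λ = 0.0814 V⁻¹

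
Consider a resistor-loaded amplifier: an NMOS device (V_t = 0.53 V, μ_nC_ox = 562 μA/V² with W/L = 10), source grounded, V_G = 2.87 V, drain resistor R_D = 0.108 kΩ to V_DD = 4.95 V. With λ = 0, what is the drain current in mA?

V_GS = V_G = 2.87 V, so V_ov = 2.87 − 0.53 = 2.34 V.
k_n = μ_nC_ox · (W/L) = 5.62 mA/V².
Assume saturation: I_D = ½ k_n V_ov² = 0.5 × 5.62 × 2.34² = 15.4 mA, giving V_DS = V_DD − I_D R_D = 4.95 − 15.4 × 0.108 = 3.29 V.
V_DS = 3.29 V ≥ V_ov = 2.34 V, confirming saturation.

I_D = 15.4 mA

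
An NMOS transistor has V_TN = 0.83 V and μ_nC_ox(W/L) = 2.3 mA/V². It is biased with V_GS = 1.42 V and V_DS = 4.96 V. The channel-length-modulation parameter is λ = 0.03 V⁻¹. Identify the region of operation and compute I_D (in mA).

Saturation; I_D = 0.460 mA

V_ov = V_GS − V_TN = 1.42 − 0.83 = 0.59 V.
Since V_DS = 4.96 V ≥ V_ov = 0.59 V, the device is in saturation.
I_D = ½ k_n V_ov² (1 + λ V_DS) = 0.5 × 2.3 × 0.59² × (1 + 0.03 × 4.96) = 0.46 mA.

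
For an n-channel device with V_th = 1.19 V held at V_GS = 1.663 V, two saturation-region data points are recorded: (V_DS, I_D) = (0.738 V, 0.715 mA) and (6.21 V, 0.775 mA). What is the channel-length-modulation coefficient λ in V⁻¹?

With V_GS fixed, I_D ∝ (1 + λ V_DS) in saturation, so I_D2/I_D1 = (1 + λ V_DS2)/(1 + λ V_DS1).
0.775/0.715 = 1.084 = (1 + 6.21 λ)/(1 + 0.738 λ).
Solving: λ (I_D1 V_DS2 − I_D2 V_DS1) = I_D2 − I_D1, so λ = (0.775 − 0.715) / (0.715 × 6.21 − 0.775 × 0.738) = 0.06 / 3.87 = 0.0155 V⁻¹.

λ = 0.0155 V⁻¹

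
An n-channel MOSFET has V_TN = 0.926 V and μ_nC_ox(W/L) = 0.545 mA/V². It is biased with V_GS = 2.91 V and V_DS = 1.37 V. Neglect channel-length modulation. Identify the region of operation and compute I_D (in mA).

V_ov = V_GS − V_TN = 2.91 − 0.926 = 1.98 V.
Since V_DS = 1.37 V < V_ov = 1.98 V, the device is in the triode region.
I_D = k_n [V_ov · V_DS − ½ V_DS²] = 0.545 × [1.98 × 1.37 − 0.5 × 1.37²] = 0.97 mA.

Triode; I_D = 0.970 mA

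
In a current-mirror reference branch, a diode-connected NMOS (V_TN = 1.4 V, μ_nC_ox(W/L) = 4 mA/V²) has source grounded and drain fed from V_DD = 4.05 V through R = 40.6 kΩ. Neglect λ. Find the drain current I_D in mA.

I_D = 0.0610 mA

With gate tied to drain, V_GS = V_DS ≥ V_GS − V_TN, so the device is in saturation.
KCL at the drain: ½ k_n (V_GS − V_TN)² = (V_DD − V_GS)/R.
Let x = V_GS − 1.4. Then 81.2 x² + x − 2.65 = 0, giving x = 0.175 V (positive root), so V_GS = 1.57 V.
I_D = (V_DD − V_GS)/R = (4.05 − 1.57) / 40.6 = 0.061 mA.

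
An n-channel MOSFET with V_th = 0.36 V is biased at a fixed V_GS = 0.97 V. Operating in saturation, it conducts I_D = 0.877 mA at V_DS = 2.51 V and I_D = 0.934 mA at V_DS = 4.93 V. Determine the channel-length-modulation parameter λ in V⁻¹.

With V_GS fixed, I_D ∝ (1 + λ V_DS) in saturation, so I_D2/I_D1 = (1 + λ V_DS2)/(1 + λ V_DS1).
0.934/0.877 = 1.065 = (1 + 4.93 λ)/(1 + 2.51 λ).
Solving: λ (I_D1 V_DS2 − I_D2 V_DS1) = I_D2 − I_D1, so λ = (0.934 − 0.877) / (0.877 × 4.93 − 0.934 × 2.51) = 0.057 / 1.98 = 0.0288 V⁻¹.

λ = 0.0288 V⁻¹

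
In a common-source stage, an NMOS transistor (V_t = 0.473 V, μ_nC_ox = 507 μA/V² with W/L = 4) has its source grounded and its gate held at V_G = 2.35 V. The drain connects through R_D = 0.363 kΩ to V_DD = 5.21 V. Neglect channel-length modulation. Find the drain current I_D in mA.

I_D = 3.57 mA

V_GS = V_G = 2.35 V, so V_ov = 2.35 − 0.473 = 1.88 V.
k_n = μ_nC_ox · (W/L) = 2.028 mA/V².
Assume saturation: I_D = ½ k_n V_ov² = 0.5 × 2.028 × 1.88² = 3.57 mA, giving V_DS = V_DD − I_D R_D = 5.21 − 3.57 × 0.363 = 3.91 V.
V_DS = 3.91 V ≥ V_ov = 1.88 V, confirming saturation.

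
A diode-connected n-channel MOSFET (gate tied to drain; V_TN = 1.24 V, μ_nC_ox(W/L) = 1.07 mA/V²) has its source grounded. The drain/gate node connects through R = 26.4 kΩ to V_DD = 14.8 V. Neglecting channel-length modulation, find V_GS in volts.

With gate tied to drain, V_GS = V_DS ≥ V_GS − V_TN, so the device is in saturation.
KCL at the drain: ½ k_n (V_GS − V_TN)² = (V_DD − V_GS)/R.
Let x = V_GS − 1.24. Then 14.1 x² + x − 13.56 = 0, giving x = 0.945 V (positive root), so V_GS = 2.19 V.
I_D = (V_DD − V_GS)/R = (14.8 − 2.19) / 26.4 = 0.478 mA.

V_GS = 2.19 V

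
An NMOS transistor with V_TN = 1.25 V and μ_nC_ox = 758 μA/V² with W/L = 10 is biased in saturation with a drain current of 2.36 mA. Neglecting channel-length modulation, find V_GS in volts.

k_n = μ_nC_ox · (W/L) = 7.58 mA/V².
In saturation I_D = ½ k_n (V_GS − V_TN)², so V_GS − V_TN = √(2 I_D / k_n) = √(2 × 2.36 / 7.58) = 0.789 V.
V_GS = 1.25 + 0.789 = 2.04 V.

V_GS = 2.04 V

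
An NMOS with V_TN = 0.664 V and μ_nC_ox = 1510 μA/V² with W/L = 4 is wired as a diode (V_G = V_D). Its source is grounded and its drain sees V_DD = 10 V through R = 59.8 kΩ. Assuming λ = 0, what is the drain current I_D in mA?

I_D = 0.152 mA

With gate tied to drain, V_GS = V_DS ≥ V_GS − V_TN, so the device is in saturation.
k_n = μ_nC_ox · (W/L) = 6.04 mA/V².
KCL at the drain: ½ k_n (V_GS − V_TN)² = (V_DD − V_GS)/R.
Let x = V_GS − 0.664. Then 181 x² + x − 9.336 = 0, giving x = 0.225 V (positive root), so V_GS = 0.889 V.
I_D = (V_DD − V_GS)/R = (10 − 0.889) / 59.8 = 0.152 mA.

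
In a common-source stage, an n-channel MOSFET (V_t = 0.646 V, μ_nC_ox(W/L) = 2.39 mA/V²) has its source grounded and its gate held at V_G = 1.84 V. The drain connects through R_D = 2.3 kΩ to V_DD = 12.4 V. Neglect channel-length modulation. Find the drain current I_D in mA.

I_D = 1.70 mA

V_GS = V_G = 1.84 V, so V_ov = 1.84 − 0.646 = 1.19 V.
Assume saturation: I_D = ½ k_n V_ov² = 0.5 × 2.39 × 1.19² = 1.7 mA, giving V_DS = V_DD − I_D R_D = 12.4 − 1.7 × 2.3 = 8.48 V.
V_DS = 8.48 V ≥ V_ov = 1.19 V, confirming saturation.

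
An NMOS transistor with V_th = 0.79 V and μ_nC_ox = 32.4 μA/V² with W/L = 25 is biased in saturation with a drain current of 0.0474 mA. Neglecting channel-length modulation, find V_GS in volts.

V_GS = 1.13 V

k_n = μ_nC_ox · (W/L) = 0.81 mA/V².
In saturation I_D = ½ k_n (V_GS − V_th)², so V_GS − V_th = √(2 I_D / k_n) = √(2 × 0.0474 / 0.81) = 0.342 V.
V_GS = 0.79 + 0.342 = 1.13 V.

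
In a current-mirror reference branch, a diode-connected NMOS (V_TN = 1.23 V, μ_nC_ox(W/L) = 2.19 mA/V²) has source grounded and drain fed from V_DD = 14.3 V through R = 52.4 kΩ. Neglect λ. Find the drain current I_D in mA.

With gate tied to drain, V_GS = V_DS ≥ V_GS − V_TN, so the device is in saturation.
KCL at the drain: ½ k_n (V_GS − V_TN)² = (V_DD − V_GS)/R.
Let x = V_GS − 1.23. Then 57.4 x² + x − 13.07 = 0, giving x = 0.469 V (positive root), so V_GS = 1.7 V.
I_D = (V_DD − V_GS)/R = (14.3 − 1.7) / 52.4 = 0.24 mA.

I_D = 0.240 mA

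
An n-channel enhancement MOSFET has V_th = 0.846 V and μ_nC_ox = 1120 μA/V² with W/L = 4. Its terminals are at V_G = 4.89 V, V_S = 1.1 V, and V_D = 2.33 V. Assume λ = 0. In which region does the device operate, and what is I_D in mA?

V_GS = V_G − V_S = 4.89 − 1.1 = 3.79 V; V_DS = V_D − V_S = 2.33 − 1.1 = 1.23 V.
k_n = μ_nC_ox · (W/L) = 4.48 mA/V².
V_ov = V_GS − V_th = 3.79 − 0.846 = 2.94 V.
Since V_DS = 1.23 V < V_ov = 2.94 V, the device is in the triode region.
I_D = k_n [V_ov · V_DS − ½ V_DS²] = 4.48 × [2.94 × 1.23 − 0.5 × 1.23²] = 12.8 mA.

Triode; I_D = 12.8 mA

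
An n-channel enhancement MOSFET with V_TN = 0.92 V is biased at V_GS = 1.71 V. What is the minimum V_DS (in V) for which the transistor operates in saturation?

The boundary between triode and saturation is V_DS = V_GS − V_TN = V_ov.
V_ov = 1.71 − 0.92 = 0.79 V.

V_DS,sat = 0.790 V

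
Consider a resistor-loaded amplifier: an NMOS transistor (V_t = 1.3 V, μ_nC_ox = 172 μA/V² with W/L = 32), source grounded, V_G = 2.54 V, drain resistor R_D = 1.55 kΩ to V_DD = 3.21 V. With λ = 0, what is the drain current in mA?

V_GS = V_G = 2.54 V, so V_ov = 2.54 − 1.3 = 1.24 V.
k_n = μ_nC_ox · (W/L) = 5.504 mA/V².
Assume saturation: I_D = ½ k_n V_ov² = 0.5 × 5.504 × 1.24² = 4.23 mA, giving V_DS = V_DD − I_D R_D = 3.21 − 4.23 × 1.55 = -3.35 V.
But -3.35 V < V_ov = 1.24 V, so the device is actually in triode.
In triode I_D = k_n[V_ov V_DS − ½ V_DS²] and I_D = (V_DD − V_DS)/R_D. Equating: 4.27 V_DS² − 11.58 V_DS + 3.21 = 0, giving V_DS = 0.313 V (the root below V_ov).
I_D = (3.21 − 0.313) / 1.55 = 1.87 mA.

I_D = 1.87 mA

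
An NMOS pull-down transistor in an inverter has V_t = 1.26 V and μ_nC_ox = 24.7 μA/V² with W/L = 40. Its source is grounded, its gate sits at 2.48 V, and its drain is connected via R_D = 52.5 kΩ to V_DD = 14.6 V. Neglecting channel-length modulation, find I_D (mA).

I_D = 0.273 mA

V_GS = V_G = 2.48 V, so V_ov = 2.48 − 1.26 = 1.22 V.
k_n = μ_nC_ox · (W/L) = 0.988 mA/V².
Assume saturation: I_D = ½ k_n V_ov² = 0.5 × 0.988 × 1.22² = 0.735 mA, giving V_DS = V_DD − I_D R_D = 14.6 − 0.735 × 52.5 = -24 V.
But -24 V < V_ov = 1.22 V, so the device is actually in triode.
In triode I_D = k_n[V_ov V_DS − ½ V_DS²] and I_D = (V_DD − V_DS)/R_D. Equating: 25.9 V_DS² − 64.28 V_DS + 14.6 = 0, giving V_DS = 0.253 V (the root below V_ov).
I_D = (14.6 − 0.253) / 52.5 = 0.273 mA.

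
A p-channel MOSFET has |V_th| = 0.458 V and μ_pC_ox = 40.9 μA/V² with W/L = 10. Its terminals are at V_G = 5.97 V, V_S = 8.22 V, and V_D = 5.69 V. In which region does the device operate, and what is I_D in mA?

Saturation; I_D = 0.657 mA

V_SG = V_S − V_G = 8.22 − 5.97 = 2.25 V; V_SD = V_S − V_D = 8.22 − 5.69 = 2.53 V.
k_p = μ_pC_ox · (W/L) = 0.409 mA/V².
V_ov = V_SG − |V_th| = 2.25 − 0.458 = 1.79 V.
Since V_SD = 2.53 V ≥ V_ov = 1.79 V, the device is in saturation.
I_D = ½ k_p V_ov² = 0.5 × 0.409 × 1.79² = 0.657 mA.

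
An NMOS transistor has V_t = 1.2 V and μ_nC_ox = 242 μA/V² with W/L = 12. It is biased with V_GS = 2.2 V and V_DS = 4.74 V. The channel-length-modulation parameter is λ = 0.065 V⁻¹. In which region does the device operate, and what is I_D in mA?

Saturation; I_D = 1.90 mA

k_n = μ_nC_ox · (W/L) = 2.904 mA/V².
V_ov = V_GS − V_t = 2.2 − 1.2 = 1 V.
Since V_DS = 4.74 V ≥ V_ov = 1 V, the device is in saturation.
I_D = ½ k_n V_ov² (1 + λ V_DS) = 0.5 × 2.904 × 1² × (1 + 0.065 × 4.74) = 1.9 mA.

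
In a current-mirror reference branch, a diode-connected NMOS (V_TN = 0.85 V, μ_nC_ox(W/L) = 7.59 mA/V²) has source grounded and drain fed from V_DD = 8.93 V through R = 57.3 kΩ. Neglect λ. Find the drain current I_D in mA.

I_D = 0.138 mA

With gate tied to drain, V_GS = V_DS ≥ V_GS − V_TN, so the device is in saturation.
KCL at the drain: ½ k_n (V_GS − V_TN)² = (V_DD − V_GS)/R.
Let x = V_GS − 0.85. Then 217 x² + x − 8.08 = 0, giving x = 0.19 V (positive root), so V_GS = 1.04 V.
I_D = (V_DD − V_GS)/R = (8.93 − 1.04) / 57.3 = 0.138 mA.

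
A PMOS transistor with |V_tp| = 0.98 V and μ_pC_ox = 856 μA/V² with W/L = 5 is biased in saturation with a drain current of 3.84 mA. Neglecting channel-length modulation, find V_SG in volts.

k_p = μ_pC_ox · (W/L) = 4.28 mA/V².
In saturation I_D = ½ k_p (V_SG − |V_tp|)², so V_SG − |V_tp| = √(2 I_D / k_p) = √(2 × 3.84 / 4.28) = 1.34 V.
V_SG = 0.98 + 1.34 = 2.32 V.

V_SG = 2.32 V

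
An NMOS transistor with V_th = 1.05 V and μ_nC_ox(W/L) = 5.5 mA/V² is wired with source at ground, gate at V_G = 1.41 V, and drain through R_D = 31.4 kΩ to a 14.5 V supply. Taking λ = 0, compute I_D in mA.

I_D = 0.356 mA

V_GS = V_G = 1.41 V, so V_ov = 1.41 − 1.05 = 0.36 V.
Assume saturation: I_D = ½ k_n V_ov² = 0.5 × 5.5 × 0.36² = 0.356 mA, giving V_DS = V_DD − I_D R_D = 14.5 − 0.356 × 31.4 = 3.31 V.
V_DS = 3.31 V ≥ V_ov = 0.36 V, confirming saturation.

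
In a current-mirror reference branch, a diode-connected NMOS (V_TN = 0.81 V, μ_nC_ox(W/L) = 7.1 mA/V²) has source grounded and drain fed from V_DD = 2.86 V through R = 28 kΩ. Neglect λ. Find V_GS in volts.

V_GS = 0.949 V

With gate tied to drain, V_GS = V_DS ≥ V_GS − V_TN, so the device is in saturation.
KCL at the drain: ½ k_n (V_GS − V_TN)² = (V_DD − V_GS)/R.
Let x = V_GS − 0.81. Then 99.4 x² + x − 2.05 = 0, giving x = 0.139 V (positive root), so V_GS = 0.949 V.
I_D = (V_DD − V_GS)/R = (2.86 − 0.949) / 28 = 0.0683 mA.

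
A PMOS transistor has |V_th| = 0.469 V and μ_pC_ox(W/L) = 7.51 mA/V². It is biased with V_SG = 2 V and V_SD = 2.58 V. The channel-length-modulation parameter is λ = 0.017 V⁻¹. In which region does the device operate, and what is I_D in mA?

V_ov = V_SG − |V_th| = 2 − 0.469 = 1.53 V.
Since V_SD = 2.58 V ≥ V_ov = 1.53 V, the device is in saturation.
I_D = ½ k_p V_ov² (1 + λ V_SD) = 0.5 × 7.51 × 1.53² × (1 + 0.017 × 2.58) = 9.19 mA.

Saturation; I_D = 9.19 mA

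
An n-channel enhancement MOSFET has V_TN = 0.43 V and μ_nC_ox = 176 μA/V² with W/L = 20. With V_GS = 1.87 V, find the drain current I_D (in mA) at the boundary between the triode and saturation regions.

I_D = 3.65 mA

At the boundary V_DS = V_ov = V_GS − V_TN = 1.87 − 0.43 = 1.44 V.
k_n = μ_nC_ox · (W/L) = 3.52 mA/V².
I_D = ½ k_n V_ov² = 0.5 × 3.52 × 1.44² = 3.65 mA.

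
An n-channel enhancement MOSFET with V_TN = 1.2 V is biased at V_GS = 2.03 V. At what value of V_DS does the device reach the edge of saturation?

The boundary between triode and saturation is V_DS = V_GS − V_TN = V_ov.
V_ov = 2.03 − 1.2 = 0.83 V.

V_DS,sat = 0.830 V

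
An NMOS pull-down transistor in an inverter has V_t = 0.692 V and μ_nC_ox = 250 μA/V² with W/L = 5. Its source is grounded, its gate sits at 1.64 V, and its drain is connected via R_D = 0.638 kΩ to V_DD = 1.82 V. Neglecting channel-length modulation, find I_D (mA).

V_GS = V_G = 1.64 V, so V_ov = 1.64 − 0.692 = 0.948 V.
k_n = μ_nC_ox · (W/L) = 1.25 mA/V².
Assume saturation: I_D = ½ k_n V_ov² = 0.5 × 1.25 × 0.948² = 0.562 mA, giving V_DS = V_DD − I_D R_D = 1.82 − 0.562 × 0.638 = 1.46 V.
V_DS = 1.46 V ≥ V_ov = 0.948 V, confirming saturation.

I_D = 0.562 mA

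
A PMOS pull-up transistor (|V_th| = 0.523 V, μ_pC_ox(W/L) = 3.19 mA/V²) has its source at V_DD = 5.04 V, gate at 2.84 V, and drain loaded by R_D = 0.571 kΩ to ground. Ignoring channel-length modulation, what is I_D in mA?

V_SG = V_DD − V_G = 5.04 − 2.84 = 2.2 V, so V_ov = 2.2 − 0.523 = 1.68 V.
Assume saturation: I_D = ½ k_p V_ov² = 0.5 × 3.19 × 1.68² = 4.49 mA, giving V_SD = V_DD − I_D R_D = 5.04 − 4.49 × 0.571 = 2.48 V.
V_SD = 2.48 V ≥ V_ov = 1.68 V, confirming saturation.

I_D = 4.49 mA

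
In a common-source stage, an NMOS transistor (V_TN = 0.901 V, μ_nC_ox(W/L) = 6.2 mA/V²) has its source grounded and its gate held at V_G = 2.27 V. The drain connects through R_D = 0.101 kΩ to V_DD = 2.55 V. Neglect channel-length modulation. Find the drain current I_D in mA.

I_D = 5.81 mA

V_GS = V_G = 2.27 V, so V_ov = 2.27 − 0.901 = 1.37 V.
Assume saturation: I_D = ½ k_n V_ov² = 0.5 × 6.2 × 1.37² = 5.81 mA, giving V_DS = V_DD − I_D R_D = 2.55 − 5.81 × 0.101 = 1.96 V.
V_DS = 1.96 V ≥ V_ov = 1.37 V, confirming saturation.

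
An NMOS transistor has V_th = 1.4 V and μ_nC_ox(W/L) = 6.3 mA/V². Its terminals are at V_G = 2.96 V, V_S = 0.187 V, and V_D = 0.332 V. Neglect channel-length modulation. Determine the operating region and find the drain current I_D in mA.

Triode; I_D = 1.19 mA

V_GS = V_G − V_S = 2.96 − 0.187 = 2.77 V; V_DS = V_D − V_S = 0.332 − 0.187 = 0.145 V.
V_ov = V_GS − V_th = 2.77 − 1.4 = 1.37 V.
Since V_DS = 0.145 V < V_ov = 1.37 V, the device is in the triode region.
I_D = k_n [V_ov · V_DS − ½ V_DS²] = 6.3 × [1.37 × 0.145 − 0.5 × 0.145²] = 1.19 mA.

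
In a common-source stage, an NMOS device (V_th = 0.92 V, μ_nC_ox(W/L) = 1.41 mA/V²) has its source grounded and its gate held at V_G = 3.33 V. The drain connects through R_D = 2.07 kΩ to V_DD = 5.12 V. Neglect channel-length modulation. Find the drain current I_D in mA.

V_GS = V_G = 3.33 V, so V_ov = 3.33 − 0.92 = 2.41 V.
Assume saturation: I_D = ½ k_n V_ov² = 0.5 × 1.41 × 2.41² = 4.09 mA, giving V_DS = V_DD − I_D R_D = 5.12 − 4.09 × 2.07 = -3.36 V.
But -3.36 V < V_ov = 2.41 V, so the device is actually in triode.
In triode I_D = k_n[V_ov V_DS − ½ V_DS²] and I_D = (V_DD − V_DS)/R_D. Equating: 1.46 V_DS² − 8.034 V_DS + 5.12 = 0, giving V_DS = 0.736 V (the root below V_ov).
I_D = (5.12 − 0.736) / 2.07 = 2.12 mA.

I_D = 2.12 mA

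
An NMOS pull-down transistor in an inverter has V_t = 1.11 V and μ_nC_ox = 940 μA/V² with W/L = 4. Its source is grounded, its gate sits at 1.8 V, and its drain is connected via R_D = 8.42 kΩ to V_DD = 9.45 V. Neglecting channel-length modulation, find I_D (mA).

I_D = 0.895 mA

V_GS = V_G = 1.8 V, so V_ov = 1.8 − 1.11 = 0.69 V.
k_n = μ_nC_ox · (W/L) = 3.76 mA/V².
Assume saturation: I_D = ½ k_n V_ov² = 0.5 × 3.76 × 0.69² = 0.895 mA, giving V_DS = V_DD − I_D R_D = 9.45 − 0.895 × 8.42 = 1.91 V.
V_DS = 1.91 V ≥ V_ov = 0.69 V, confirming saturation.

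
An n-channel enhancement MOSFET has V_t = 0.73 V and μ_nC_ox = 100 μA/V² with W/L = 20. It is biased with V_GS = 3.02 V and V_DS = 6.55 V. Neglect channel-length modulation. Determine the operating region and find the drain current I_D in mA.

k_n = μ_nC_ox · (W/L) = 2 mA/V².
V_ov = V_GS − V_t = 3.02 − 0.73 = 2.29 V.
Since V_DS = 6.55 V ≥ V_ov = 2.29 V, the device is in saturation.
I_D = ½ k_n V_ov² = 0.5 × 2 × 2.29² = 5.24 mA.

Saturation; I_D = 5.24 mA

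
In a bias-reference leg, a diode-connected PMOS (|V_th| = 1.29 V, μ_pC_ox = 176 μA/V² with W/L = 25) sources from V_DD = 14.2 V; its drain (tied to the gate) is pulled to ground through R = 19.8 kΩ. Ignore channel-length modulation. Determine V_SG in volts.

With gate tied to drain, V_SG = V_SD ≥ V_SG − |V_th|, so the device is in saturation.
k_p = μ_pC_ox · (W/L) = 4.4 mA/V².
KCL at the drain: ½ k_p (V_SG − |V_th|)² = (V_DD − V_SG)/R.
Let x = V_SG − 1.29. Then 43.6 x² + x − 12.91 = 0, giving x = 0.533 V (positive root), so V_SG = 1.82 V.
I_D = (V_DD − V_SG)/R = (14.2 − 1.82) / 19.8 = 0.625 mA.

V_SG = 1.82 V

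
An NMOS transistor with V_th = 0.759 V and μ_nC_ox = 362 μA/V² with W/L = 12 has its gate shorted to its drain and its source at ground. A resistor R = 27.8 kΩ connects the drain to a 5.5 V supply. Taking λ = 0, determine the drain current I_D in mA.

I_D = 0.161 mA

With gate tied to drain, V_GS = V_DS ≥ V_GS − V_th, so the device is in saturation.
k_n = μ_nC_ox · (W/L) = 4.344 mA/V².
KCL at the drain: ½ k_n (V_GS − V_th)² = (V_DD − V_GS)/R.
Let x = V_GS − 0.759. Then 60.4 x² + x − 4.741 = 0, giving x = 0.272 V (positive root), so V_GS = 1.03 V.
I_D = (V_DD − V_GS)/R = (5.5 − 1.03) / 27.8 = 0.161 mA.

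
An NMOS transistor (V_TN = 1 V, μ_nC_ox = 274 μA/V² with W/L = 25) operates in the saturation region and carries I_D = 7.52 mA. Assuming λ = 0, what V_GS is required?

V_GS = 2.48 V

k_n = μ_nC_ox · (W/L) = 6.85 mA/V².
In saturation I_D = ½ k_n (V_GS − V_TN)², so V_GS − V_TN = √(2 I_D / k_n) = √(2 × 7.52 / 6.85) = 1.48 V.
V_GS = 1 + 1.48 = 2.48 V.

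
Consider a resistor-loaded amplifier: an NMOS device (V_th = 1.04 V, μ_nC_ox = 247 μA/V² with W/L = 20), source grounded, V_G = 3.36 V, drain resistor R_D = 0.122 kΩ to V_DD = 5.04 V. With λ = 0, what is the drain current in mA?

I_D = 13.3 mA

V_GS = V_G = 3.36 V, so V_ov = 3.36 − 1.04 = 2.32 V.
k_n = μ_nC_ox · (W/L) = 4.94 mA/V².
Assume saturation: I_D = ½ k_n V_ov² = 0.5 × 4.94 × 2.32² = 13.3 mA, giving V_DS = V_DD − I_D R_D = 5.04 − 13.3 × 0.122 = 3.42 V.
V_DS = 3.42 V ≥ V_ov = 2.32 V, confirming saturation.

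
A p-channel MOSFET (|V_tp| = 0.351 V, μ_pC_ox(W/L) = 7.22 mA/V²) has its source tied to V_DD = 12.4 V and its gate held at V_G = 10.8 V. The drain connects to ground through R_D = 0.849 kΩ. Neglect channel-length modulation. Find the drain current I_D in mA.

I_D = 5.63 mA

V_SG = V_DD − V_G = 12.4 − 10.8 = 1.6 V, so V_ov = 1.6 − 0.351 = 1.25 V.
Assume saturation: I_D = ½ k_p V_ov² = 0.5 × 7.22 × 1.25² = 5.63 mA, giving V_SD = V_DD − I_D R_D = 12.4 − 5.63 × 0.849 = 7.62 V.
V_SD = 7.62 V ≥ V_ov = 1.25 V, confirming saturation.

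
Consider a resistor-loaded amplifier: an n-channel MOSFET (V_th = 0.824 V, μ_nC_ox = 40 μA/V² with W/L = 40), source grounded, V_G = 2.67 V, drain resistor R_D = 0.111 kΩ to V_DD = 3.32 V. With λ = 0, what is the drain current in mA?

V_GS = V_G = 2.67 V, so V_ov = 2.67 − 0.824 = 1.85 V.
k_n = μ_nC_ox · (W/L) = 1.6 mA/V².
Assume saturation: I_D = ½ k_n V_ov² = 0.5 × 1.6 × 1.85² = 2.73 mA, giving V_DS = V_DD − I_D R_D = 3.32 − 2.73 × 0.111 = 3.02 V.
V_DS = 3.02 V ≥ V_ov = 1.85 V, confirming saturation.

I_D = 2.73 mA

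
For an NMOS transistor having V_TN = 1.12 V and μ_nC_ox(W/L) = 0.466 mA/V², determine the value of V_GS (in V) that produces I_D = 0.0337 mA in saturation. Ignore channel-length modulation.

V_GS = 1.50 V

In saturation I_D = ½ k_n (V_GS − V_TN)², so V_GS − V_TN = √(2 I_D / k_n) = √(2 × 0.0337 / 0.466) = 0.38 V.
V_GS = 1.12 + 0.38 = 1.5 V.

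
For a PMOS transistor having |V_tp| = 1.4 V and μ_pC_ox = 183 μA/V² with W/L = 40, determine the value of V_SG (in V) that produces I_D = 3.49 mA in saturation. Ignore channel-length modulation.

V_SG = 2.38 V

k_p = μ_pC_ox · (W/L) = 7.32 mA/V².
In saturation I_D = ½ k_p (V_SG − |V_tp|)², so V_SG − |V_tp| = √(2 I_D / k_p) = √(2 × 3.49 / 7.32) = 0.976 V.
V_SG = 1.4 + 0.976 = 2.38 V.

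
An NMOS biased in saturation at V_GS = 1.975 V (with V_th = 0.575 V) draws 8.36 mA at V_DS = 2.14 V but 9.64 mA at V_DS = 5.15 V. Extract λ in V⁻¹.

With V_GS fixed, I_D ∝ (1 + λ V_DS) in saturation, so I_D2/I_D1 = (1 + λ V_DS2)/(1 + λ V_DS1).
9.64/8.36 = 1.153 = (1 + 5.15 λ)/(1 + 2.14 λ).
Solving: λ (I_D1 V_DS2 − I_D2 V_DS1) = I_D2 − I_D1, so λ = (9.64 − 8.36) / (8.36 × 5.15 − 9.64 × 2.14) = 1.28 / 22.4 = 0.0571 V⁻¹.

λ = 0.0571 V⁻¹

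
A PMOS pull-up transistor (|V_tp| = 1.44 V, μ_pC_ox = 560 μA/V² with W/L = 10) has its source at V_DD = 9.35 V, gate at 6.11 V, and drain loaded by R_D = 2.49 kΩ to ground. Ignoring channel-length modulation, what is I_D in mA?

I_D = 3.59 mA

V_SG = V_DD − V_G = 9.35 − 6.11 = 3.24 V, so V_ov = 3.24 − 1.44 = 1.8 V.
k_p = μ_pC_ox · (W/L) = 5.6 mA/V².
Assume saturation: I_D = ½ k_p V_ov² = 0.5 × 5.6 × 1.8² = 9.07 mA, giving V_SD = V_DD − I_D R_D = 9.35 − 9.07 × 2.49 = -13.2 V.
But -13.2 V < V_ov = 1.8 V, so the device is actually in triode.
In triode I_D = k_p[V_ov V_SD − ½ V_SD²] and I_D = (V_DD − V_SD)/R_D. Equating: 6.97 V_SD² − 26.1 V_SD + 9.35 = 0, giving V_SD = 0.401 V (the root below V_ov).
I_D = (9.35 − 0.401) / 2.49 = 3.59 mA.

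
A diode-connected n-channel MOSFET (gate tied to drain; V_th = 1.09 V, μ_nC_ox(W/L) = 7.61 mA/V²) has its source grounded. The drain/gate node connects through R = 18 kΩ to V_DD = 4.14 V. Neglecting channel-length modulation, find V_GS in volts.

With gate tied to drain, V_GS = V_DS ≥ V_GS − V_th, so the device is in saturation.
KCL at the drain: ½ k_n (V_GS − V_th)² = (V_DD − V_GS)/R.
Let x = V_GS − 1.09. Then 68.5 x² + x − 3.05 = 0, giving x = 0.204 V (positive root), so V_GS = 1.29 V.
I_D = (V_DD − V_GS)/R = (4.14 − 1.29) / 18 = 0.158 mA.

V_GS = 1.29 V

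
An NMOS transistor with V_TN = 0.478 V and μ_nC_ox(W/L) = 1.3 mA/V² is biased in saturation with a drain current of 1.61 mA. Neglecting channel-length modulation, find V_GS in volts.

V_GS = 2.05 V

In saturation I_D = ½ k_n (V_GS − V_TN)², so V_GS − V_TN = √(2 I_D / k_n) = √(2 × 1.61 / 1.3) = 1.57 V.
V_GS = 0.478 + 1.57 = 2.05 V.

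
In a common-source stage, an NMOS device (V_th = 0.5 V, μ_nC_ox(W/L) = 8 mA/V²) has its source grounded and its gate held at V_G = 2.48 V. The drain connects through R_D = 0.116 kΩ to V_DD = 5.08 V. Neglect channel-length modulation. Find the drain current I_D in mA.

I_D = 15.7 mA

V_GS = V_G = 2.48 V, so V_ov = 2.48 − 0.5 = 1.98 V.
Assume saturation: I_D = ½ k_n V_ov² = 0.5 × 8 × 1.98² = 15.7 mA, giving V_DS = V_DD − I_D R_D = 5.08 − 15.7 × 0.116 = 3.26 V.
V_DS = 3.26 V ≥ V_ov = 1.98 V, confirming saturation.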